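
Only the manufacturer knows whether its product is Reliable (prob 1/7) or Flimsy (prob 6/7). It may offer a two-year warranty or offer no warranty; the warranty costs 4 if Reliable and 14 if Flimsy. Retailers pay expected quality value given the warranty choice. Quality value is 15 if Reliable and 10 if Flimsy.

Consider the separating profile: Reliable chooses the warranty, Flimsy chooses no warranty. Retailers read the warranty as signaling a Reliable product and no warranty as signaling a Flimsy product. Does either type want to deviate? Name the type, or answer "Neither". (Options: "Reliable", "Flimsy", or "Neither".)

Neither

The warranty pays 15; no warranty pays 10.
Reliable: assigned the warranty, nets 15 − 4 = 11; deviating to no warranty nets 10.
Flimsy: assigned no warranty, nets 10; deviating to the warranty nets 15 − 14 = 1.
Both types strictly prefer their assigned action; no profitable deviation.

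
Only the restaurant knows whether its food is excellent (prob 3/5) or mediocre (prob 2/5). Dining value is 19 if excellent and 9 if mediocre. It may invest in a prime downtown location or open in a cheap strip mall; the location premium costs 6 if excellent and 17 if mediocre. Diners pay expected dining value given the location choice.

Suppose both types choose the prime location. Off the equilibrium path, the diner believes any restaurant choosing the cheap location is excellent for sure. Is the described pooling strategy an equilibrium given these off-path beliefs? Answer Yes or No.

On path, the diner holds the prior and pays 3/5·19 + 2/5·9 = 15. Off path (the cheap location), believing excellent, it pays 19.
excellent: the prime location nets 15 − 6 = 9; the cheap location nets 19. excellent would deviate.
mediocre: the prime location nets 15 − 17 = -2; the cheap location nets 19. mediocre would deviate.
A type deviates, so pooling fails.

No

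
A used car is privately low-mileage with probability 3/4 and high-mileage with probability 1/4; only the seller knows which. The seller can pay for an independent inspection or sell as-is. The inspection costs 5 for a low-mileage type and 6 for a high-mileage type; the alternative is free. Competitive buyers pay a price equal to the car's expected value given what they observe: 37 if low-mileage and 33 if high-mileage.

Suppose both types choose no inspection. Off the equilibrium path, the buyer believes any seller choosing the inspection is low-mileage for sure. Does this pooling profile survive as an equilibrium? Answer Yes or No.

Yes

On path, the buyer holds the prior and pays 3/4·37 + 1/4·33 = 36. Off path (the inspection), believing low-mileage, it pays 37.
low-mileage: no inspection nets 36; the inspection nets 37 − 5 = 32. low-mileage stays.
high-mileage: no inspection nets 36; the inspection nets 37 − 6 = 31. high-mileage stays.
No type deviates, so pooling is sustained.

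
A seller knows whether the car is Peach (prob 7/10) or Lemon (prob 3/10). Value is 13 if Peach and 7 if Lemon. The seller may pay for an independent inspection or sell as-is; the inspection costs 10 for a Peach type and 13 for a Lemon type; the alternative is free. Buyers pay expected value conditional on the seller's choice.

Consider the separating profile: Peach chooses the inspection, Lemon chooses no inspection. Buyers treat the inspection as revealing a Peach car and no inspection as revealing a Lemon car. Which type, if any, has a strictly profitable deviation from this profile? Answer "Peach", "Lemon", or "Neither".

The inspection pays 13; no inspection pays 7.
Peach: assigned the inspection, nets 13 − 10 = 3; deviating to no inspection nets 7.
Lemon: assigned no inspection, nets 7; deviating to the inspection nets 13 − 13 = 0.
The Peach type gains 4 by deviating.

Peach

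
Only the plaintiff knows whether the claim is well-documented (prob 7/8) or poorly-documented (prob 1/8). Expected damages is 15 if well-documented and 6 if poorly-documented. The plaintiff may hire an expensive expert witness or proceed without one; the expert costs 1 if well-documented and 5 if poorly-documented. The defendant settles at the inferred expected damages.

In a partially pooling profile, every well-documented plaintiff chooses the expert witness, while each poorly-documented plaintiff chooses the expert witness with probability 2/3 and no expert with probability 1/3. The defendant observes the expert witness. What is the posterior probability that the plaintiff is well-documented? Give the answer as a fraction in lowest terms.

21/23

P(the expert witness) = (7/8)·1 + (1/8)·(2/3) = 23/24.
By Bayes' rule, P(well-documented | the expert witness) = (7/8) / (23/24) = 21/23.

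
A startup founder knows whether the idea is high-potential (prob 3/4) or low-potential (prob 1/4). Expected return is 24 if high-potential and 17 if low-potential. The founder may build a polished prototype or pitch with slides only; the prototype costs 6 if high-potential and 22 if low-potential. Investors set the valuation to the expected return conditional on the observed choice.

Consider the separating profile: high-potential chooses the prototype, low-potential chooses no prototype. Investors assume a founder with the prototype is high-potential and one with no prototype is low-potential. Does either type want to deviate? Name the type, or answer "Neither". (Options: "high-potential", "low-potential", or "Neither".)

Neither

The prototype pays 24; no prototype pays 17.
high-potential: assigned the prototype, nets 24 − 6 = 18; deviating to no prototype nets 17.
low-potential: assigned no prototype, nets 17; deviating to the prototype nets 24 − 22 = 2.
Both types strictly prefer their assigned action; no profitable deviation.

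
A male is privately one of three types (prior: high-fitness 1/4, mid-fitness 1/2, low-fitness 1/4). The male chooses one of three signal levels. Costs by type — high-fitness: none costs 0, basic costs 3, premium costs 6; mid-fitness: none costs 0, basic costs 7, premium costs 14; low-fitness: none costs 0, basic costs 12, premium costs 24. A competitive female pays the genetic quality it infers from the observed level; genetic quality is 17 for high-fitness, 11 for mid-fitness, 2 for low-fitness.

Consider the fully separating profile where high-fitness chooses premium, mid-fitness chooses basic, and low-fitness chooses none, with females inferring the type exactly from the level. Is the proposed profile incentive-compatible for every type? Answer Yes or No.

Yes

Separating mating payoffs: premium → 17, basic → 11, none → 2.
high-fitness (assigned premium): none: 2 − 0 = 2; basic: 11 − 3 = 8; premium: 17 − 6 = 11. high-fitness stays.
mid-fitness (assigned basic): none: 2 − 0 = 2; basic: 11 − 7 = 4; premium: 17 − 14 = 3. mid-fitness stays.
low-fitness (assigned none): none: 2 − 0 = 2; basic: 11 − 12 = -1; premium: 17 − 24 = -7. low-fitness stays.
Every type prefers its assigned level; separation holds.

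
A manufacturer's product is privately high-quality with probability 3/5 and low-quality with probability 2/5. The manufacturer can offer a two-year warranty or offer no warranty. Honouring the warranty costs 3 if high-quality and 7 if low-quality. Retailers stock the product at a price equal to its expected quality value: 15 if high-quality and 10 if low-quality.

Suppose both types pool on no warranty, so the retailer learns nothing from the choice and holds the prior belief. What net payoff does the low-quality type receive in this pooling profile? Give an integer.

13

Pooled price = 3/5·15 + 2/5·10 = 13.
low-quality pays no cost for no warranty, so net payoff = 13.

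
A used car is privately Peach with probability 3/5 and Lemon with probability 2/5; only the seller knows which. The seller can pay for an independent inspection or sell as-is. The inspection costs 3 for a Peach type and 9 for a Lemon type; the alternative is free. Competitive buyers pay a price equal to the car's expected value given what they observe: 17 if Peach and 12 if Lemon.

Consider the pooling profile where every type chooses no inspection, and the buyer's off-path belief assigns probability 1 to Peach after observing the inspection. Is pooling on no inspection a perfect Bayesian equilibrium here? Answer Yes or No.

On path, the buyer holds the prior and pays 3/5·17 + 2/5·12 = 15. Off path (the inspection), believing Peach, it pays 17.
Peach: no inspection nets 15; the inspection nets 17 − 3 = 14. Peach stays.
Lemon: no inspection nets 15; the inspection nets 17 − 9 = 8. Lemon stays.
No type deviates, so pooling is sustained.

Yes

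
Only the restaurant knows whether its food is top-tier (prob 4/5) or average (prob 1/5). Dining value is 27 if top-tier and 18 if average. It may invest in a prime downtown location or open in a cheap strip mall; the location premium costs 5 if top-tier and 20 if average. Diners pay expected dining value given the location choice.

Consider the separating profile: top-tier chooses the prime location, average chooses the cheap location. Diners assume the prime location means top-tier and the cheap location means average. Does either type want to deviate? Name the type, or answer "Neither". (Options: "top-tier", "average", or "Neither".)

The prime location pays 27; the cheap location pays 18.
top-tier: assigned the prime location, nets 27 − 5 = 22; deviating to the cheap location nets 18.
average: assigned the cheap location, nets 18; deviating to the prime location nets 27 − 20 = 7.
Both types strictly prefer their assigned action; no profitable deviation.

Neither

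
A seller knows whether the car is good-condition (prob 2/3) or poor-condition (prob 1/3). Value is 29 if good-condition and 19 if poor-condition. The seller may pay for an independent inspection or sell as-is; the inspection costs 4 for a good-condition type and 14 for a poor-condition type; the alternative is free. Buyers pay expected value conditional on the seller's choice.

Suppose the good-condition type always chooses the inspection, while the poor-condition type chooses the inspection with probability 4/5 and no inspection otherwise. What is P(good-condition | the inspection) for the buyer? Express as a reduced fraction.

P(the inspection) = (2/3)·1 + (1/3)·(4/5) = 14/15.
By Bayes' rule, P(good-condition | the inspection) = (2/3) / (14/15) = 5/7.

5/7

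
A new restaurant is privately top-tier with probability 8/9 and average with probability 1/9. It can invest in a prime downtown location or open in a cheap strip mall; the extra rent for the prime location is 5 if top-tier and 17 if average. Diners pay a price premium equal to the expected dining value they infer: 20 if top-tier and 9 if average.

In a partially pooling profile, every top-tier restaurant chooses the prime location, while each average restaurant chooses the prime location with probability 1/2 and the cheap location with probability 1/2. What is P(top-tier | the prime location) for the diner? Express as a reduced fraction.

P(the prime location) = (8/9)·1 + (1/9)·(1/2) = 17/18.
By Bayes' rule, P(top-tier | the prime location) = (8/9) / (17/18) = 16/17.

16/17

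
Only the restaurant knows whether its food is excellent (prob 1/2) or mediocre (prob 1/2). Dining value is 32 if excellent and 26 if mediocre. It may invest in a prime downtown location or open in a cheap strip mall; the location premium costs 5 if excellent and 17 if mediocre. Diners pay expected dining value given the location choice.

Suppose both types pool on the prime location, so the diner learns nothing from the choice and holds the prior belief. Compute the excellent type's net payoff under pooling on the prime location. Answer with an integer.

24

Pooled price premium = 1/2·32 + 1/2·26 = 29.
excellent pays cost 5 for the prime location, so net payoff = 29 − 5 = 24.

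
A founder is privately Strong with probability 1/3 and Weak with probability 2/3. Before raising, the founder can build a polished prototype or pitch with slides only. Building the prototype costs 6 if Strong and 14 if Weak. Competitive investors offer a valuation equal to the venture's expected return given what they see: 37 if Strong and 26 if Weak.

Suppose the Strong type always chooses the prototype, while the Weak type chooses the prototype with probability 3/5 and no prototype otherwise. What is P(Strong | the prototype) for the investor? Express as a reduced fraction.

5/11

P(the prototype) = (1/3)·1 + (2/3)·(3/5) = 11/15.
By Bayes' rule, P(Strong | the prototype) = (1/3) / (11/15) = 5/11.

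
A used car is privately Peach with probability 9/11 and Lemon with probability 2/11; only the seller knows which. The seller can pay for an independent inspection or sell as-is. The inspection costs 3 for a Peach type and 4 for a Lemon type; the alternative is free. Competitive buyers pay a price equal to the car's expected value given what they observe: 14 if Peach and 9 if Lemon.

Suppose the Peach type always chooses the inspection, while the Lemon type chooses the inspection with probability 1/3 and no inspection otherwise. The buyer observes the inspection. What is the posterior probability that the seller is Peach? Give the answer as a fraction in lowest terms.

27/29

P(the inspection) = (9/11)·1 + (2/11)·(1/3) = 29/33.
By Bayes' rule, P(Peach | the inspection) = (9/11) / (29/33) = 27/29.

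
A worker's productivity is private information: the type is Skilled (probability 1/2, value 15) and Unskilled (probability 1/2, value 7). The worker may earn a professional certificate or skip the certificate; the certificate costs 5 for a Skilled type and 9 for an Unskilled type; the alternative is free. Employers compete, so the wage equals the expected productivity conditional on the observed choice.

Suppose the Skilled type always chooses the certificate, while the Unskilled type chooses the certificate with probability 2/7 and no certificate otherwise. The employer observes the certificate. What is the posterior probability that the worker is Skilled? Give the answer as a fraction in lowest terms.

P(the certificate) = (1/2)·1 + (1/2)·(2/7) = 9/14.
By Bayes' rule, P(Skilled | the certificate) = (1/2) / (9/14) = 7/9.

7/9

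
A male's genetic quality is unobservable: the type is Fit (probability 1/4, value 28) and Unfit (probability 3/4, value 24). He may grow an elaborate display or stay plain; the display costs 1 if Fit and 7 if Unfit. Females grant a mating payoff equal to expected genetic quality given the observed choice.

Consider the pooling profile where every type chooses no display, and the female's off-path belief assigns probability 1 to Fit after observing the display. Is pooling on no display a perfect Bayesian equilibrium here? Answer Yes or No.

On path, the female holds the prior and pays 1/4·28 + 3/4·24 = 25. Off path (the display), believing Fit, it pays 28.
Fit: no display nets 25; the display nets 28 − 1 = 27. Fit would deviate.
Unfit: no display nets 25; the display nets 28 − 7 = 21. Unfit stays.
A type deviates, so pooling fails.

No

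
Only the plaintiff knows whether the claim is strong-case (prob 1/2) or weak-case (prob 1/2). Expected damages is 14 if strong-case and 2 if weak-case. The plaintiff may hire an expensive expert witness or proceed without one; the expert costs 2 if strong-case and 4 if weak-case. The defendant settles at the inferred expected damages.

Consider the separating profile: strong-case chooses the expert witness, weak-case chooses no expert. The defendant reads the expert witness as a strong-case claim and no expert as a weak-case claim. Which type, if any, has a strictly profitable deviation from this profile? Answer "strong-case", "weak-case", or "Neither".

The expert witness pays 14; no expert pays 2.
strong-case: assigned the expert witness, nets 14 − 2 = 12; deviating to no expert nets 2.
weak-case: assigned no expert, nets 2; deviating to the expert witness nets 14 − 4 = 10.
The weak-case type gains 8 by deviating.

weak-case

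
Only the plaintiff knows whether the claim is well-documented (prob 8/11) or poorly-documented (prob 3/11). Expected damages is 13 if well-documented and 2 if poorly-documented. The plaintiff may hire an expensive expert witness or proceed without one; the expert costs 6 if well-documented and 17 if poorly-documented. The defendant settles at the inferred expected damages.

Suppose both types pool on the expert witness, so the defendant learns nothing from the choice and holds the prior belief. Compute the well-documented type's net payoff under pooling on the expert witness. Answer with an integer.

Pooled settlement = 8/11·13 + 3/11·2 = 10.
well-documented pays cost 6 for the expert witness, so net payoff = 10 − 6 = 4.

4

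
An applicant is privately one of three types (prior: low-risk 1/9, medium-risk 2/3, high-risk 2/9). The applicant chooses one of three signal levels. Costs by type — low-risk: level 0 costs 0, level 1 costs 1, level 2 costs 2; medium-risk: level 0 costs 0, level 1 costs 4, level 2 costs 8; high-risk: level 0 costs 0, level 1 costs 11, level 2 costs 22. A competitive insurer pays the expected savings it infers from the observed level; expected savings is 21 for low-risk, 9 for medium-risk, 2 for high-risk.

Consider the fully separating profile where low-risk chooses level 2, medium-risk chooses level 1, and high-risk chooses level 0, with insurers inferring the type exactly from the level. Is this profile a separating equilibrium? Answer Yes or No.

Separating rebates: level 2 → 21, level 1 → 9, level 0 → 2.
low-risk (assigned level 2): level 0: 2 − 0 = 2; level 1: 9 − 1 = 8; level 2: 21 − 2 = 19. low-risk stays.
medium-risk (assigned level 1): level 0: 2 − 0 = 2; level 1: 9 − 4 = 5; level 2: 21 − 8 = 13. medium-risk prefers level 2.
high-risk (assigned level 0): level 0: 2 − 0 = 2; level 1: 9 − 11 = -2; level 2: 21 − 22 = -1. high-risk stays.
At least one type deviates; the separating profile fails.

No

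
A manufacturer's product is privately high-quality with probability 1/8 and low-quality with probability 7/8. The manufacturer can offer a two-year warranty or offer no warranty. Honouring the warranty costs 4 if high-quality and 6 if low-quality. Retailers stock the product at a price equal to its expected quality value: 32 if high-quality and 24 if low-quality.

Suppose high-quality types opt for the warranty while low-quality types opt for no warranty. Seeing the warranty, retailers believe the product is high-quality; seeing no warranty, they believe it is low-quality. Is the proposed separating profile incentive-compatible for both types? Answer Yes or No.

No

Under these beliefs, the warranty earns price 32 and no warranty earns price 24.
high-quality: the warranty nets 32 − 4 = 28; no warranty nets 24. high-quality prefers the warranty.
low-quality: the warranty nets 32 − 6 = 26; no warranty nets 24. low-quality would deviate to the warranty.
low-quality has a profitable deviation, so the profile is not an equilibrium.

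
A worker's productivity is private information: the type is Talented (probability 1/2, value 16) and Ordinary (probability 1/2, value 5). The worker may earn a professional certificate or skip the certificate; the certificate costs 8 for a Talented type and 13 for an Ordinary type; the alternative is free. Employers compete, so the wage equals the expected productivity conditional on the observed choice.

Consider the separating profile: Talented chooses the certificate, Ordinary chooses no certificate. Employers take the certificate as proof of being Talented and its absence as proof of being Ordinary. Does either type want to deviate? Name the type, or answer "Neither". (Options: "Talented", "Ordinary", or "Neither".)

The certificate pays 16; no certificate pays 5.
Talented: assigned the certificate, nets 16 − 8 = 8; deviating to no certificate nets 5.
Ordinary: assigned no certificate, nets 5; deviating to the certificate nets 16 − 13 = 3.
Both types strictly prefer their assigned action; no profitable deviation.

Neither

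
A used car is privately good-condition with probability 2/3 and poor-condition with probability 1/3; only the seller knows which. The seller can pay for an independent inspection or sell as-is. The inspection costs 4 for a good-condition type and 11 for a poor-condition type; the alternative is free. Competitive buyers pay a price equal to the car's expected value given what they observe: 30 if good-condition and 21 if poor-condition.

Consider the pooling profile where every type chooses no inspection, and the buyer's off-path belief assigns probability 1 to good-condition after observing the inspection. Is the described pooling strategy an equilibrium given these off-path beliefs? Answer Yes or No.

Yes

On path, the buyer holds the prior and pays 2/3·30 + 1/3·21 = 27. Off path (the inspection), believing good-condition, it pays 30.
good-condition: no inspection nets 27; the inspection nets 30 − 4 = 26. good-condition stays.
poor-condition: no inspection nets 27; the inspection nets 30 − 11 = 19. poor-condition stays.
No type deviates, so pooling is sustained.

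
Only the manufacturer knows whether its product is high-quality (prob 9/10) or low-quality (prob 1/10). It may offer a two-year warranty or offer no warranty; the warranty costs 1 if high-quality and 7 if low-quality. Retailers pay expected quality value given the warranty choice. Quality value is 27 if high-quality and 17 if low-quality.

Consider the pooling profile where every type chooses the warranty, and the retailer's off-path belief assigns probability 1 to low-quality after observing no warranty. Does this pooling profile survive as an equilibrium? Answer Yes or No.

On path, the retailer holds the prior and pays 9/10·27 + 1/10·17 = 26. Off path (no warranty), believing low-quality, it pays 17.
high-quality: the warranty nets 26 − 1 = 25; no warranty nets 17. high-quality stays.
low-quality: the warranty nets 26 − 7 = 19; no warranty nets 17. low-quality stays.
No type deviates, so pooling is sustained.

Yes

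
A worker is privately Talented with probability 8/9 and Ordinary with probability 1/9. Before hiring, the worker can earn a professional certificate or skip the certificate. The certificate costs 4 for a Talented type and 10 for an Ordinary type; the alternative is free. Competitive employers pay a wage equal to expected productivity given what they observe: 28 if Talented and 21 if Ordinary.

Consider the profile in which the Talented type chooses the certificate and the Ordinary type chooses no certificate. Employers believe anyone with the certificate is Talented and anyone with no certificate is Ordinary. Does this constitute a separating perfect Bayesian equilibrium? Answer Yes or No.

Yes

Under these beliefs, the certificate earns wage 28 and no certificate earns wage 21.
Talented: the certificate nets 28 − 4 = 24; no certificate nets 21. Talented prefers the certificate.
Ordinary: the certificate nets 28 − 10 = 18; no certificate nets 21. Ordinary prefers no certificate.
Neither type deviates, so the separating profile is an equilibrium.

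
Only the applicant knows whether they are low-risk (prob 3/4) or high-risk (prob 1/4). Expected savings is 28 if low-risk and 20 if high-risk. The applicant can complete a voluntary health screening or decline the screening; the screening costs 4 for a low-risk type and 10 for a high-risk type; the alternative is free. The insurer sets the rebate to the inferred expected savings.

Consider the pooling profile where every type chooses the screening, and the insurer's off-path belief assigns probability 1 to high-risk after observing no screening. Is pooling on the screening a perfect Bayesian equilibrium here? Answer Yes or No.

On path, the insurer holds the prior and pays 3/4·28 + 1/4·20 = 26. Off path (no screening), believing high-risk, it pays 20.
low-risk: the screening nets 26 − 4 = 22; no screening nets 20. low-risk stays.
high-risk: the screening nets 26 − 10 = 16; no screening nets 20. high-risk would deviate.
A type deviates, so pooling fails.

No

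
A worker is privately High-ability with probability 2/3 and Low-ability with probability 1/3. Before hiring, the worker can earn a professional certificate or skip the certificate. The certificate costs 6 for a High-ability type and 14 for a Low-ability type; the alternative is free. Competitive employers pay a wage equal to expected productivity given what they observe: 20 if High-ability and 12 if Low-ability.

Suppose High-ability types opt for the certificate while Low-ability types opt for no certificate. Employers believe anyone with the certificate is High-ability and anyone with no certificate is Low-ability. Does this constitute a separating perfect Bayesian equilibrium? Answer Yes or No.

Under these beliefs, the certificate earns wage 20 and no certificate earns wage 12.
High-ability: the certificate nets 20 − 6 = 14; no certificate nets 12. High-ability prefers the certificate.
Low-ability: the certificate nets 20 − 14 = 6; no certificate nets 12. Low-ability prefers no certificate.
Neither type deviates, so the separating profile is an equilibrium.

Yes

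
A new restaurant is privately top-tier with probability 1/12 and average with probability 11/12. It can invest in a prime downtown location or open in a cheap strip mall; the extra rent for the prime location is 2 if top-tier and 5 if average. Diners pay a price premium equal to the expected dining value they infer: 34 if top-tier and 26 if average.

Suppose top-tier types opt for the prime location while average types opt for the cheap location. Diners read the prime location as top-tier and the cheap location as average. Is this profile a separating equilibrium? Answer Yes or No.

No

Under these beliefs, the prime location earns price premium 34 and the cheap location earns price premium 26.
top-tier: the prime location nets 34 − 2 = 32; the cheap location nets 26. top-tier prefers the prime location.
average: the prime location nets 34 − 5 = 29; the cheap location nets 26. average would deviate to the prime location.
average has a profitable deviation, so the profile is not an equilibrium.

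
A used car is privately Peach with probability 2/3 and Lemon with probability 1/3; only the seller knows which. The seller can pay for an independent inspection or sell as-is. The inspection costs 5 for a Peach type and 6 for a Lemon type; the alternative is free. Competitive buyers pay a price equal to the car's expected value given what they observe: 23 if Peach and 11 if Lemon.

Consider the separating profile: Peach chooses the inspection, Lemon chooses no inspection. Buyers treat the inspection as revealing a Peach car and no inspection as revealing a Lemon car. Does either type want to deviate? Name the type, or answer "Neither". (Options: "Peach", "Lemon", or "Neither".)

The inspection pays 23; no inspection pays 11.
Peach: assigned the inspection, nets 23 − 5 = 18; deviating to no inspection nets 11.
Lemon: assigned no inspection, nets 11; deviating to the inspection nets 23 − 6 = 17.
The Lemon type gains 6 by deviating.

Lemon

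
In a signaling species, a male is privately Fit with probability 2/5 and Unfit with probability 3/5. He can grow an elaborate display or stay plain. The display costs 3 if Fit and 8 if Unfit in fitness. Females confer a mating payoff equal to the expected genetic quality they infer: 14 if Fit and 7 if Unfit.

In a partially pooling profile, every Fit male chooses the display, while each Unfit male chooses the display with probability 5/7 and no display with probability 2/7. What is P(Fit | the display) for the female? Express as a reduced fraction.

P(the display) = (2/5)·1 + (3/5)·(5/7) = 29/35.
By Bayes' rule, P(Fit | the display) = (2/5) / (29/35) = 14/29.

14/29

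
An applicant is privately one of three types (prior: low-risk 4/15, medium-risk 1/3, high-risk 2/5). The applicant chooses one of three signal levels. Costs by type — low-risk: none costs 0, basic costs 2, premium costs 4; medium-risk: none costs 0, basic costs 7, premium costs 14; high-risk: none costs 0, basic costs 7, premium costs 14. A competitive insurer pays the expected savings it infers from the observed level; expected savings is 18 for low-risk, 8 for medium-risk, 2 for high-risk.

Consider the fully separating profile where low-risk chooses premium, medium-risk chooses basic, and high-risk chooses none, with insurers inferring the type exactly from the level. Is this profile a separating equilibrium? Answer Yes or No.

No

Separating rebates: premium → 18, basic → 8, none → 2.
low-risk (assigned premium): none: 2 − 0 = 2; basic: 8 − 2 = 6; premium: 18 − 4 = 14. low-risk stays.
medium-risk (assigned basic): none: 2 − 0 = 2; basic: 8 − 7 = 1; premium: 18 − 14 = 4. medium-risk prefers premium.
high-risk (assigned none): none: 2 − 0 = 2; basic: 8 − 7 = 1; premium: 18 − 14 = 4. high-risk prefers premium.
At least one type deviates; the separating profile fails.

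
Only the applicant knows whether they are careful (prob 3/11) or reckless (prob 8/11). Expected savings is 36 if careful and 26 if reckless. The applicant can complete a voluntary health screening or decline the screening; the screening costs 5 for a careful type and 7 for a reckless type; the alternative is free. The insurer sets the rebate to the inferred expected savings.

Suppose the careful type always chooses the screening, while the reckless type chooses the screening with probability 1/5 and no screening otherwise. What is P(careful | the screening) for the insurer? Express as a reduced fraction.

P(the screening) = (3/11)·1 + (8/11)·(1/5) = 23/55.
By Bayes' rule, P(careful | the screening) = (3/11) / (23/55) = 15/23.

15/23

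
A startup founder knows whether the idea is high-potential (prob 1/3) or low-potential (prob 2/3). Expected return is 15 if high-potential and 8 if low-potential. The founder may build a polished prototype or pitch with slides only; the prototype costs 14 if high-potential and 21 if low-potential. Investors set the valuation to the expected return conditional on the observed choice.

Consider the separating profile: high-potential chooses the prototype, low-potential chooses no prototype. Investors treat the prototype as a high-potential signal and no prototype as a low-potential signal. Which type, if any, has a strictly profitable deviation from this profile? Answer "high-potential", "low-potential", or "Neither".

The prototype pays 15; no prototype pays 8.
high-potential: assigned the prototype, nets 15 − 14 = 1; deviating to no prototype nets 8.
low-potential: assigned no prototype, nets 8; deviating to the prototype nets 15 − 21 = -6.
The high-potential type gains 7 by deviating.

high-potential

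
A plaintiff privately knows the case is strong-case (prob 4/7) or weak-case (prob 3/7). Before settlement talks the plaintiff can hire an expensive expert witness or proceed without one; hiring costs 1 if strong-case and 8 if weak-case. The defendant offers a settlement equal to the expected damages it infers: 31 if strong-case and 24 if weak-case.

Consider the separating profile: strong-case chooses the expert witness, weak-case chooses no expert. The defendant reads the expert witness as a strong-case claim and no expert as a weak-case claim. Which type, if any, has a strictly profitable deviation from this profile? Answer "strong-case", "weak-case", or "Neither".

The expert witness pays 31; no expert pays 24.
strong-case: assigned the expert witness, nets 31 − 1 = 30; deviating to no expert nets 24.
weak-case: assigned no expert, nets 24; deviating to the expert witness nets 31 − 8 = 23.
Both types strictly prefer their assigned action; no profitable deviation.

Neither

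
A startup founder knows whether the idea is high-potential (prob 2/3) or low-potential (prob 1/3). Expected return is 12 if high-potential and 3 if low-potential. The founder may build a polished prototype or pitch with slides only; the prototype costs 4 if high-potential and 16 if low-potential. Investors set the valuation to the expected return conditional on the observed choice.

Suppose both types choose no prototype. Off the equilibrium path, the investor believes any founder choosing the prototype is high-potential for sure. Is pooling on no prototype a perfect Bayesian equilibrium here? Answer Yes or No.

On path, the investor holds the prior and pays 2/3·12 + 1/3·3 = 9. Off path (the prototype), believing high-potential, it pays 12.
high-potential: no prototype nets 9; the prototype nets 12 − 4 = 8. high-potential stays.
low-potential: no prototype nets 9; the prototype nets 12 − 16 = -4. low-potential stays.
No type deviates, so pooling is sustained.

Yes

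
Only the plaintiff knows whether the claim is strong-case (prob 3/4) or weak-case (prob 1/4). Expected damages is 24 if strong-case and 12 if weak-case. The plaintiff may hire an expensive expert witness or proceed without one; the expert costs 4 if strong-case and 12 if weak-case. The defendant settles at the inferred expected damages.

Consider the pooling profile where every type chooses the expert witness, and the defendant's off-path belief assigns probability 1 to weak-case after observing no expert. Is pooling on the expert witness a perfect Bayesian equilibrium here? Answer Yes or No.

On path, the defendant holds the prior and pays 3/4·24 + 1/4·12 = 21. Off path (no expert), believing weak-case, it pays 12.
strong-case: the expert witness nets 21 − 4 = 17; no expert nets 12. strong-case stays.
weak-case: the expert witness nets 21 − 12 = 9; no expert nets 12. weak-case would deviate.
A type deviates, so pooling fails.

No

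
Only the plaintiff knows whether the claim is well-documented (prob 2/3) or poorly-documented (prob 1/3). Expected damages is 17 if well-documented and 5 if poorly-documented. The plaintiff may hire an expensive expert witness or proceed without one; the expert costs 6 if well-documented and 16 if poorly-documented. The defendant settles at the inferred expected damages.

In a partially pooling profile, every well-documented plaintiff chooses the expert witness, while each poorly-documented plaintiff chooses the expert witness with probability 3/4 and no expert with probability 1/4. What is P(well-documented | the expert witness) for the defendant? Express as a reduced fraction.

P(the expert witness) = (2/3)·1 + (1/3)·(3/4) = 11/12.
By Bayes' rule, P(well-documented | the expert witness) = (2/3) / (11/12) = 8/11.

8/11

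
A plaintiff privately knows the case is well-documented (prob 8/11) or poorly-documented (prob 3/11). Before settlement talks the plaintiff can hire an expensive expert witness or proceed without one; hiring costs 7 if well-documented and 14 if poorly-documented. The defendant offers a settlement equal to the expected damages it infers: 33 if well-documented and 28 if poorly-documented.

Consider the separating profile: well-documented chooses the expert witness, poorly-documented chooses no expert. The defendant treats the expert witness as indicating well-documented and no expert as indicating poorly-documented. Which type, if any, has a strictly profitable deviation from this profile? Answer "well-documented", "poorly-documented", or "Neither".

The expert witness pays 33; no expert pays 28.
well-documented: assigned the expert witness, nets 33 − 7 = 26; deviating to no expert nets 28.
poorly-documented: assigned no expert, nets 28; deviating to the expert witness nets 33 − 14 = 19.
The well-documented type gains 2 by deviating.

well-documented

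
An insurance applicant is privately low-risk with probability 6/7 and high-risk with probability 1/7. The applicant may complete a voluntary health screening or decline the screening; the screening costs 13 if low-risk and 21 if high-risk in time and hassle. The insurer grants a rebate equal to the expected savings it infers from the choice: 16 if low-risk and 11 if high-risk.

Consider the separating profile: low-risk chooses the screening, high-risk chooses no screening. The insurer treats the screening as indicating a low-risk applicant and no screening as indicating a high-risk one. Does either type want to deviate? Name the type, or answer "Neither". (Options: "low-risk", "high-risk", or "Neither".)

The screening pays 16; no screening pays 11.
low-risk: assigned the screening, nets 16 − 13 = 3; deviating to no screening nets 11.
high-risk: assigned no screening, nets 11; deviating to the screening nets 16 − 21 = -5.
The low-risk type gains 8 by deviating.

low-risk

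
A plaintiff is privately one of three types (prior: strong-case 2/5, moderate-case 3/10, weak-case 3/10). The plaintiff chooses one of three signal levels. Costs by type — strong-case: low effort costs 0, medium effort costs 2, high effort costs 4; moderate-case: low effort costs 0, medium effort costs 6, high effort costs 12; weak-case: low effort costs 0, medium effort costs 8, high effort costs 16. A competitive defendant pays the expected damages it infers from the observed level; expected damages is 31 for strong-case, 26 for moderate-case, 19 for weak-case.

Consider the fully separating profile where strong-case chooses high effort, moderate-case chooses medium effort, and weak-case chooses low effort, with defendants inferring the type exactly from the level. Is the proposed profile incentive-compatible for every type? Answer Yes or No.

Separating settlements: high effort → 31, medium effort → 26, low effort → 19.
strong-case (assigned high effort): low effort: 19 − 0 = 19; medium effort: 26 − 2 = 24; high effort: 31 − 4 = 27. strong-case stays.
moderate-case (assigned medium effort): low effort: 19 − 0 = 19; medium effort: 26 − 6 = 20; high effort: 31 − 12 = 19. moderate-case stays.
weak-case (assigned low effort): low effort: 19 − 0 = 19; medium effort: 26 − 8 = 18; high effort: 31 − 16 = 15. weak-case stays.
Every type prefers its assigned level; separation holds.

Yes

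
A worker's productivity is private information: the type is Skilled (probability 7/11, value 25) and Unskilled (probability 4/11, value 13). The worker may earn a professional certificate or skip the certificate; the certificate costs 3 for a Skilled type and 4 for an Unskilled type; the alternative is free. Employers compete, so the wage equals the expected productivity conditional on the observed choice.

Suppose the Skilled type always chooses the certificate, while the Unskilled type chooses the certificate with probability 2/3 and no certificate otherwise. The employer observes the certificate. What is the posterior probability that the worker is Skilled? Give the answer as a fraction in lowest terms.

21/29

P(the certificate) = (7/11)·1 + (4/11)·(2/3) = 29/33.
By Bayes' rule, P(Skilled | the certificate) = (7/11) / (29/33) = 21/29.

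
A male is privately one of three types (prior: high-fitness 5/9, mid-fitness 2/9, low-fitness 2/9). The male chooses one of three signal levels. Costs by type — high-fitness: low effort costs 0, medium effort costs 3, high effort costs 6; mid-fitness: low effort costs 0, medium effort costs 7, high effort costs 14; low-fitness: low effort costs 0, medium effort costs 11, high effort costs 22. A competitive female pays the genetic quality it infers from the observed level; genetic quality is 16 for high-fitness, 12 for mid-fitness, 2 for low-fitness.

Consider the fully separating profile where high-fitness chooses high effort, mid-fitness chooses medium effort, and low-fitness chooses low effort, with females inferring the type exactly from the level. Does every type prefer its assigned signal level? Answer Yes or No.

Separating mating payoffs: high effort → 16, medium effort → 12, low effort → 2.
high-fitness (assigned high effort): low effort: 2 − 0 = 2; medium effort: 12 − 3 = 9; high effort: 16 − 6 = 10. high-fitness stays.
mid-fitness (assigned medium effort): low effort: 2 − 0 = 2; medium effort: 12 − 7 = 5; high effort: 16 − 14 = 2. mid-fitness stays.
low-fitness (assigned low effort): low effort: 2 − 0 = 2; medium effort: 12 − 11 = 1; high effort: 16 − 22 = -6. low-fitness stays.
Every type prefers its assigned level; separation holds.

Yes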